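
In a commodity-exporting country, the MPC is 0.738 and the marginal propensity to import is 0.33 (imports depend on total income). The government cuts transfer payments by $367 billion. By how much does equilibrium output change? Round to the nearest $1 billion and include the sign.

The transfer change shifts disposable income by −$367 billion, so first-round consumption changes by c·ΔTR = 0.738 × (−$367 billion) = −$270.846 billion.
Expenditure multiplier = 1/(1 − c + m) = 1/(1 − 0.738 + 0.33) = 1/0.592 ≈ 1.689.
The transfer multiplier is c × k ≈ 1.247, so ΔY = k × (c·ΔTR) = (−$270.846 billion) / 0.592 ≈ −$458 billion.

−$458 billion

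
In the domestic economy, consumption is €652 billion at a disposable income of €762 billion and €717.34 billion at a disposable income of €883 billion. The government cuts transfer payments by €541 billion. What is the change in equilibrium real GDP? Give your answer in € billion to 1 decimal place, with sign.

−€635.1 billion

MPC = ΔC/ΔYd = (717.34 − 652)/(883 − 762) = 65.34/121 = 0.54.
The transfer change shifts disposable income by −€541 billion, so first-round consumption changes by c·ΔTR = 0.54 × (−€541 billion) = −€292.14 billion.
Expenditure multiplier = 1/(1 − MPC) = 1/(1 − 0.54) = 1/0.46 ≈ 2.174.
The transfer multiplier is c × k ≈ 1.174, so ΔY = k × (c·ΔTR) = (−€292.14 billion) / 0.46 ≈ −€635.1 billion.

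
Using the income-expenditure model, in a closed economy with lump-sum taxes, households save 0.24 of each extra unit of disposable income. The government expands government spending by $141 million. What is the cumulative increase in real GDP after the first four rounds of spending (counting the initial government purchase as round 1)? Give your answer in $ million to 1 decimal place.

MPC = 1 − MPS = 1 − 0.24 = 0.76.
Round 1 adds ΔG = $141 million; each later round is MPC = 0.76 times the previous.
After 4 rounds: 141 + 107.16 + 81.4416 + 61.895616 = ΔG·(1 − c^4)/(1 − c) = 141 × (1 − 0.33362176)/0.24 ≈ $391.5 million.

$391.5 million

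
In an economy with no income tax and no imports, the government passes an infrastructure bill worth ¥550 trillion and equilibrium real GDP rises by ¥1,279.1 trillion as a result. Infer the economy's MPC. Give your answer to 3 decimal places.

0.570

Implied spending multiplier k = ΔY/ΔG = 1,279.1/550 ≈ 2.3256.
Since k = 1/(1 − MPC), MPC = 1 − 1/k = 1 − ΔG/ΔY = 1 − 550/1,279.1 ≈ 0.570.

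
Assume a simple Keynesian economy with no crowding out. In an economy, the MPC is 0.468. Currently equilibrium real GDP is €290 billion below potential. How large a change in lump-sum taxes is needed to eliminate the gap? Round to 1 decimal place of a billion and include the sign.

Spending multiplier = 1/(1 − MPC) = 1/(1 − 0.468) = 1/0.532 ≈ 1.88.
Tax multiplier = −c·k = −0.468/0.532 ≈ −0.88. Need ΔY = +€290 billion, so ΔT = ΔY/(−c·k) = −(+€290 billion) × 0.532 / 0.468 ≈ −€329.7 billion.
The government should cut lump-sum taxes by €329.7 billion.

−€329.7 billion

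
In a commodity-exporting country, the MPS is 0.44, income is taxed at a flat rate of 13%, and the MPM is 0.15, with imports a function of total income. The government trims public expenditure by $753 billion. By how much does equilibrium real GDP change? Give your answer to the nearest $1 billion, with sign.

−$1,136 billion

MPC = 1 − MPS = 1 − 0.44 = 0.56.
Spending multiplier = 1/(1 − c(1−t) + m) = 1/(1 − 0.56×0.87 + 0.15) = 1/0.6628 ≈ 1.509.
ΔY = k × ΔG = (−$753 billion) / 0.6628 ≈ −$1,136 billion.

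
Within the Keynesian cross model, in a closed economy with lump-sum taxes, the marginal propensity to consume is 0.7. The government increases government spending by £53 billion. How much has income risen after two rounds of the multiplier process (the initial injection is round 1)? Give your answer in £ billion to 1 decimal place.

Round 1 adds ΔG = £53 billion; each later round is MPC = 0.7 times the previous.
After 2 rounds: 53 + 37.1 = ΔG·(1 − c^2)/(1 − c) = 53 × (1 − 0.49)/0.3 = £90.1 billion.

£90.1 billion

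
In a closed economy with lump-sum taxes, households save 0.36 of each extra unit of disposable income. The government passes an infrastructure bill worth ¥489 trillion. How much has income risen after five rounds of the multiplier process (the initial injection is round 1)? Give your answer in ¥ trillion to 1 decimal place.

¥1,212.5 trillion

MPC = 1 − MPS = 1 − 0.36 = 0.64.
Round 1 adds ΔG = ¥489 trillion; each later round is MPC = 0.64 times the previous.
After 5 rounds: 489 + 312.96 + 200.2944 + 128.188416 + 82.04058624 = ΔG·(1 − c^5)/(1 − c) = 489 × (1 − 0.1073741824)/0.36 ≈ ¥1,212.5 trillion.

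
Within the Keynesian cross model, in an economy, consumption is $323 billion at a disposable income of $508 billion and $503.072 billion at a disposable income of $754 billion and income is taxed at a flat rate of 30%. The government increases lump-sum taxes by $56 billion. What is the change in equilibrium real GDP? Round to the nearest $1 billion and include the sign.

−$84 billion

MPC = ΔC/ΔYd = (503.072 − 323)/(754 − 508) = 180.072/246 = 0.732.
A lump-sum tax change of +$56 billion shifts disposable income by −$56 billion; first-round consumption changes by −c × ΔT = −0.732 × (+$56 billion) = −$40.992 billion.
Expenditure multiplier = 1/(1 − c(1−t)) = 1/(1 − 0.732×0.7) = 1/0.4876 ≈ 2.051.
The tax multiplier is −c × k ≈ −1.501, so ΔY = k × (−c·ΔT) = (−$40.992 billion) / 0.4876 ≈ −$84 billion.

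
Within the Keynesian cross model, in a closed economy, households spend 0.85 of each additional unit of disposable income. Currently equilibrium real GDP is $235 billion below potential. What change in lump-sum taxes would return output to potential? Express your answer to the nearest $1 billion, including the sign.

Spending multiplier = 1/(1 − MPC) = 1/(1 − 0.85) = 1/0.15 ≈ 6.667.
Tax multiplier = −c·k = −0.85/0.15 ≈ −5.667. Need ΔY = +$235 billion, so ΔT = ΔY/(−c·k) = −(+$235 billion) × 0.15 / 0.85 ≈ −$41 billion.
The government should cut lump-sum taxes by $41 billion.

−$41 billion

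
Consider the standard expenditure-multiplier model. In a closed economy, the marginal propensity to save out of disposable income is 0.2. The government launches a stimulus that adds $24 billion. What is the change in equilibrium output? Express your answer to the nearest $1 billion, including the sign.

+$120 billion

MPC = 1 − MPS = 1 − 0.2 = 0.8.
Spending multiplier = 1/(1 − MPC) = 1/(1 − 0.8) = 1/0.2 = 5.
ΔY = k × ΔG = (+$24 billion) / 0.2 = +$120 billion.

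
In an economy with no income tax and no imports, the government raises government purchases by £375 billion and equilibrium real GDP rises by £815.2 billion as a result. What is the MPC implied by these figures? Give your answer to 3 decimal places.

Implied spending multiplier k = ΔY/ΔG = 815.2/375 ≈ 2.1739.
Since k = 1/(1 − MPC), MPC = 1 − 1/k = 1 − ΔG/ΔY = 1 − 375/815.2 ≈ 0.540.

0.540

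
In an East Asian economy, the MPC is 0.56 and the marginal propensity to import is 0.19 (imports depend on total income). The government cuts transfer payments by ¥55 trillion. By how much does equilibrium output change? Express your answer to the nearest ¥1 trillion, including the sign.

−¥49 trillion

The transfer change shifts disposable income by −¥55 trillion, so first-round consumption changes by c·ΔTR = 0.56 × (−¥55 trillion) = −¥30.8 trillion.
Expenditure multiplier = 1/(1 − c + m) = 1/(1 − 0.56 + 0.19) = 1/0.63 ≈ 1.587.
The transfer multiplier is c × k ≈ 0.889, so ΔY = k × (c·ΔTR) = (−¥30.8 trillion) / 0.63 ≈ −¥49 trillion.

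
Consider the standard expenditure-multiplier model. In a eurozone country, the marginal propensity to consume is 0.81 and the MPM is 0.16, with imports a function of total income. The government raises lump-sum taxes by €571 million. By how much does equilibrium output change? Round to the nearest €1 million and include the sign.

−€1,321 million

A lump-sum tax change of +€571 million shifts disposable income by −€571 million; first-round consumption changes by −c × ΔT = −0.81 × (+€571 million) = −€462.51 million.
Expenditure multiplier = 1/(1 − c + m) = 1/(1 − 0.81 + 0.16) = 1/0.35 ≈ 2.857.
The tax multiplier is −c × k ≈ −2.314, so ΔY = k × (−c·ΔT) = (−€462.51 million) / 0.35 ≈ −€1,321 million.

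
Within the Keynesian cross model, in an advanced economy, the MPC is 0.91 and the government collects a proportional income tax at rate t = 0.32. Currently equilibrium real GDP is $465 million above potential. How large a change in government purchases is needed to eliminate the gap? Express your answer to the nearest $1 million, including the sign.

Spending multiplier = 1/(1 − c(1−t)) = 1/(1 − 0.91×0.68) = 1/0.3812 ≈ 2.623.
Need ΔY = −$465 million, so ΔG = ΔY/k = (−$465 million) × 0.3812 ≈ −$177 million.
The government should cut government purchases by $177 million.

−$177 million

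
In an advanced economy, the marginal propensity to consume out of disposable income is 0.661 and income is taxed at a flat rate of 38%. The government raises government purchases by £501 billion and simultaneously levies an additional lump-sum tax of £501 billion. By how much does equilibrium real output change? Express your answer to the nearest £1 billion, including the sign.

Expenditure multiplier = 1/(1 − c(1−t)) = 1/(1 − 0.661×0.62) = 1/0.59018 ≈ 1.694.
ΔG contributes k·ΔG = (+£501 billion) / 0.59018 ≈ +£848.9 billion.
ΔT of +£501 billion changes first-round spending by −c·ΔT = −£331.161 billion, contributing k·(−c·ΔT) = (−£331.161 billion) / 0.59018 ≈ −£561.1 billion.
Net ΔY = k(ΔG − c·ΔT) = (+£169.839 billion) / 0.59018 ≈ +£288 billion.

+£288 billion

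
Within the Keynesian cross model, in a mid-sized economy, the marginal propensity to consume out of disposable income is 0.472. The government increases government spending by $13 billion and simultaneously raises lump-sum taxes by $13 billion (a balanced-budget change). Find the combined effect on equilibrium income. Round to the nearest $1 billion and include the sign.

Expenditure multiplier = 1/(1 − MPC) = 1/(1 − 0.472) = 1/0.528 ≈ 1.894.
ΔG contributes k·ΔG = (+$13 billion) / 0.528 ≈ +$24.6 billion.
ΔT of +$13 billion changes first-round spending by −c·ΔT = −$6.136 billion, contributing k·(−c·ΔT) = (−$6.136 billion) / 0.528 ≈ −$11.6 billion.
With ΔG = ΔT and no other leakages, the balanced-budget multiplier is 1, so ΔY = ΔG = +$13 billion.

+$13 billion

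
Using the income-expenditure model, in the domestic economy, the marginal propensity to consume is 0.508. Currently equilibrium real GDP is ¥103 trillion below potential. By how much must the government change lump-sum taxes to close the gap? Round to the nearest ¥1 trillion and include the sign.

−¥100 trillion

Spending multiplier = 1/(1 − MPC) = 1/(1 − 0.508) = 1/0.492 ≈ 2.033.
Tax multiplier = −c·k = −0.508/0.492 ≈ −1.033. Need ΔY = +¥103 trillion, so ΔT = ΔY/(−c·k) = −(+¥103 trillion) × 0.492 / 0.508 ≈ −¥100 trillion.
The government should cut lump-sum taxes by ¥100 trillion.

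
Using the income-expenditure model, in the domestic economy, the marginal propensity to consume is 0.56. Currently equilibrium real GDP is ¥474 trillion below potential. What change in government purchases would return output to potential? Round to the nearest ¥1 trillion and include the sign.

Spending multiplier = 1/(1 − MPC) = 1/(1 − 0.56) = 1/0.44 ≈ 2.273.
Need ΔY = +¥474 trillion, so ΔG = ΔY/k = (+¥474 trillion) × 0.44 ≈ +¥209 trillion.
The government should increase government purchases by ¥209 trillion.

+¥209 trillion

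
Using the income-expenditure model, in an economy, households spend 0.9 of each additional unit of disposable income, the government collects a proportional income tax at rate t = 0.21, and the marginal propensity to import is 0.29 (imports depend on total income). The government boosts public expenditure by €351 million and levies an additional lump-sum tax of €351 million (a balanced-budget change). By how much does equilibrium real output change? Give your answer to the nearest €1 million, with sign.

+€61 million

Expenditure multiplier = 1/(1 − c(1−t) + m) = 1/(1 − 0.9×0.79 + 0.29) = 1/0.579 ≈ 1.727.
ΔG contributes k·ΔG = (+€351 million) / 0.579 ≈ +€606.2 million.
ΔT of +€351 million changes first-round spending by −c·ΔT = −€315.9 million, contributing k·(−c·ΔT) = (−€315.9 million) / 0.579 ≈ −€545.6 million.
Net ΔY = k(ΔG − c·ΔT) = (+€35.1 million) / 0.579 ≈ +€61 million.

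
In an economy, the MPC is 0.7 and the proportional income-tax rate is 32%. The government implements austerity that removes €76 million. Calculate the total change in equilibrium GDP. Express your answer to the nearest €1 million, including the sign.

Government-spending multiplier = 1/(1 − c(1−t)) = 1/(1 − 0.7×0.68) = 1/0.524 ≈ 1.908.
ΔY = k × ΔG = (−€76 million) / 0.524 ≈ −€145 million.

−€145 million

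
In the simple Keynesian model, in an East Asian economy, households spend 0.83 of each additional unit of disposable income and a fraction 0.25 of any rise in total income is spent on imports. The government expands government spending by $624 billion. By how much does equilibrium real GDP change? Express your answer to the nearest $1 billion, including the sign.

+$1,486 billion

Expenditure multiplier = 1/(1 − c + m) = 1/(1 − 0.83 + 0.25) = 1/0.42 ≈ 2.381.
ΔY = k × ΔG = (+$624 billion) / 0.42 ≈ +$1,486 billion.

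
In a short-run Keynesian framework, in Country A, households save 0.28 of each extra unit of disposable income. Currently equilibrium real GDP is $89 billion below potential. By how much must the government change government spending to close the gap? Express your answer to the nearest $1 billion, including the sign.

+$25 billion

MPC = 1 − MPS = 1 − 0.28 = 0.72.
Spending multiplier = 1/(1 − MPC) = 1/(1 − 0.72) = 1/0.28 ≈ 3.571.
Need ΔY = +$89 billion, so ΔG = ΔY/k = (+$89 billion) × 0.28 ≈ +$25 billion.
The government should increase government spending by $25 billion.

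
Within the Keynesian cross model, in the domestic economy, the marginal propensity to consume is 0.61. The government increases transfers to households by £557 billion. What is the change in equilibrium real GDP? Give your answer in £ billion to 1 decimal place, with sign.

+£871.2 billion

The transfer change shifts disposable income by +£557 billion, so first-round consumption changes by c·ΔTR = 0.61 × (+£557 billion) = +£339.77 billion.
Expenditure multiplier = 1/(1 − MPC) = 1/(1 − 0.61) = 1/0.39 ≈ 2.564.
The transfer multiplier is c × k ≈ 1.564, so ΔY = k × (c·ΔTR) = (+£339.77 billion) / 0.39 ≈ +£871.2 billion.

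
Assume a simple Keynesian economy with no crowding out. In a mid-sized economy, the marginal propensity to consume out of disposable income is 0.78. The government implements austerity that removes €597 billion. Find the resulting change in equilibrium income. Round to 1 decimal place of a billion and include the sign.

Expenditure multiplier = 1/(1 − MPC) = 1/(1 − 0.78) = 1/0.22 ≈ 4.545.
ΔY = k × ΔG = (−€597 billion) / 0.22 ≈ −€2,713.6 billion.

−€2,713.6 billion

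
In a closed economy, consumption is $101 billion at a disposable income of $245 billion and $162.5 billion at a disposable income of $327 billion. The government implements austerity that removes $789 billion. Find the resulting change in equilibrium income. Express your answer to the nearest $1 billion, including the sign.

−$3,156 billion

MPC = ΔC/ΔYd = (162.5 − 101)/(327 − 245) = 61.5/82 = 0.75.
Spending multiplier = 1/(1 − MPC) = 1/(1 − 0.75) = 1/0.25 = 4.
ΔY = k × ΔG = (−$789 billion) / 0.25 = −$3,156 billion.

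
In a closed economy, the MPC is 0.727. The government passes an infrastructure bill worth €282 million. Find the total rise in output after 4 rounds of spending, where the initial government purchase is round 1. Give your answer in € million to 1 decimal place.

€744.4 million

Round 1 adds ΔG = €282 million; each later round is MPC = 0.727 times the previous.
After 4 rounds: 282 + 205.014 + 149.045178 + 108.355844406 = ΔG·(1 − c^4)/(1 − c) = 282 × (1 − 0.279342903841)/0.273 ≈ €744.4 million.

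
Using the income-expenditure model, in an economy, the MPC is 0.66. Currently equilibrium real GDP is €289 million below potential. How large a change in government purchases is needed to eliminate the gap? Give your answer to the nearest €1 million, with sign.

+€98 million

Spending multiplier = 1/(1 − MPC) = 1/(1 − 0.66) = 1/0.34 ≈ 2.941.
Need ΔY = +€289 million, so ΔG = ΔY/k = (+€289 million) × 0.34 ≈ +€98 million.
The government should increase government purchases by €98 million.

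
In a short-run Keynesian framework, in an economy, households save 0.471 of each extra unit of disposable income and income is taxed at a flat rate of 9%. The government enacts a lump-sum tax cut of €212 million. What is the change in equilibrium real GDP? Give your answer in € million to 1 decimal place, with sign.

+€216.2 million

MPC = 1 − MPS = 1 − 0.471 = 0.529.
A lump-sum tax change of −€212 million shifts disposable income by +€212 million; first-round consumption changes by −c × ΔT = −0.529 × (−€212 million) = +€112.148 million.
Expenditure multiplier = 1/(1 − c(1−t)) = 1/(1 − 0.529×0.91) = 1/0.51861 ≈ 1.928.
The tax multiplier is −c × k ≈ −1.02, so ΔY = k × (−c·ΔT) = (+€112.148 million) / 0.51861 ≈ +€216.2 million.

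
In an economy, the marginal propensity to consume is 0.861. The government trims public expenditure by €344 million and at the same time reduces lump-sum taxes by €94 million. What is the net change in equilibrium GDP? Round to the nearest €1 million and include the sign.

−€1,893 million

Expenditure multiplier = 1/(1 − MPC) = 1/(1 − 0.861) = 1/0.139 ≈ 7.194.
ΔG contributes k·ΔG = (−€344 million) / 0.139 ≈ −€2,474.8 million.
ΔT of −€94 million changes first-round spending by −c·ΔT = +€80.934 million, contributing k·(−c·ΔT) = (+€80.934 million) / 0.139 ≈ +€582.3 million.
Net ΔY = k(ΔG − c·ΔT) = (−€263.066 million) / 0.139 ≈ −€1,893 million.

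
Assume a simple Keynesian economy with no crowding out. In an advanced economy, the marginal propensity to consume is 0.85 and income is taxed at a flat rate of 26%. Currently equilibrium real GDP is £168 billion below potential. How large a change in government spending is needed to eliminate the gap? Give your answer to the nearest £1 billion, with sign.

+£62 billion

Spending multiplier = 1/(1 − c(1−t)) = 1/(1 − 0.85×0.74) = 1/0.371 ≈ 2.695.
Need ΔY = +£168 billion, so ΔG = ΔY/k = (+£168 billion) × 0.371 ≈ +£62 billion.
The government should increase government spending by £62 billion.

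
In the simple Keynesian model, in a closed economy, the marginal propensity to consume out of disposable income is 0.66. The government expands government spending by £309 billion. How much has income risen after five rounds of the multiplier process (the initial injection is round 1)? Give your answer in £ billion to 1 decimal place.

£795.0 billion

Round 1 adds ΔG = £309 billion; each later round is MPC = 0.66 times the previous.
After 5 rounds: 309 + 203.94 + 134.6004 + 88.836264 + 58.63193424 = ΔG·(1 − c^5)/(1 − c) = 309 × (1 − 0.1252332576)/0.34 ≈ £795 billion.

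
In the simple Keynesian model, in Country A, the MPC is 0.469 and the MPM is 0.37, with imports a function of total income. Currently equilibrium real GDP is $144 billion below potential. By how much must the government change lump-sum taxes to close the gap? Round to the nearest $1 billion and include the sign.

Spending multiplier = 1/(1 − c + m) = 1/(1 − 0.469 + 0.37) = 1/0.901 ≈ 1.11.
Tax multiplier = −c·k = −0.469/0.901 ≈ −0.521. Need ΔY = +$144 billion, so ΔT = ΔY/(−c·k) = −(+$144 billion) × 0.901 / 0.469 ≈ −$277 billion.
The government should cut lump-sum taxes by $277 billion.

−$277 billion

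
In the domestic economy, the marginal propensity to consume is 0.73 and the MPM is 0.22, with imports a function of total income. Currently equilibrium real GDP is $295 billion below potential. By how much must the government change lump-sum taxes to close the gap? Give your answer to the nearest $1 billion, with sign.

Spending multiplier = 1/(1 − c + m) = 1/(1 − 0.73 + 0.22) = 1/0.49 ≈ 2.041.
Tax multiplier = −c·k = −0.73/0.49 ≈ −1.49. Need ΔY = +$295 billion, so ΔT = ΔY/(−c·k) = −(+$295 billion) × 0.49 / 0.73 ≈ −$198 billion.
The government should cut lump-sum taxes by $198 billion.

−$198 billion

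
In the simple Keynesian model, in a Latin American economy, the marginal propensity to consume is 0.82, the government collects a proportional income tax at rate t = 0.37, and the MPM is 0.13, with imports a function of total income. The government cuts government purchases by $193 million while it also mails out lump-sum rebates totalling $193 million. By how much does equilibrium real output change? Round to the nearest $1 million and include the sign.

−$57 million

Expenditure multiplier = 1/(1 − c(1−t) + m) = 1/(1 − 0.82×0.63 + 0.13) = 1/0.6134 ≈ 1.63.
ΔG contributes k·ΔG = (−$193 million) / 0.6134 ≈ −$314.6 million.
ΔT of −$193 million changes first-round spending by −c·ΔT = +$158.26 million, contributing k·(−c·ΔT) = (+$158.26 million) / 0.6134 ≈ +$258 million.
Net ΔY = k(ΔG − c·ΔT) = (−$34.74 million) / 0.6134 ≈ −$57 million.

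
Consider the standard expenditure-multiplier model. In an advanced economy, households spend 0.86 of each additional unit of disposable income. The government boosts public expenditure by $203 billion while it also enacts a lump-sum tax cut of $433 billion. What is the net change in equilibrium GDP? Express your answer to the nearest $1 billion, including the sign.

Expenditure multiplier = 1/(1 − MPC) = 1/(1 − 0.86) = 1/0.14 ≈ 7.143.
ΔG contributes k·ΔG = (+$203 billion) / 0.14 = +$1,450 billion.
ΔT of −$433 billion changes first-round spending by −c·ΔT = +$372.38 billion, contributing k·(−c·ΔT) = (+$372.38 billion) / 0.14 ≈ +$2,659.9 billion.
Net ΔY = k(ΔG − c·ΔT) = (+$575.38 billion) / 0.14 ≈ +$4,110 billion.

+$4,110 billion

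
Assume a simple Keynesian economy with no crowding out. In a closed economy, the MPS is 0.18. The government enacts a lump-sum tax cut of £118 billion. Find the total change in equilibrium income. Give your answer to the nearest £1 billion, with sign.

MPC = 1 − MPS = 1 − 0.18 = 0.82.
A lump-sum tax change of −£118 billion shifts disposable income by +£118 billion; first-round consumption changes by −c × ΔT = −0.82 × (−£118 billion) = +£96.76 billion.
Expenditure multiplier = 1/(1 − MPC) = 1/(1 − 0.82) = 1/0.18 ≈ 5.556.
The tax multiplier is −c × k ≈ −4.556, so ΔY = k × (−c·ΔT) = (+£96.76 billion) / 0.18 ≈ +£538 billion.

+£538 billion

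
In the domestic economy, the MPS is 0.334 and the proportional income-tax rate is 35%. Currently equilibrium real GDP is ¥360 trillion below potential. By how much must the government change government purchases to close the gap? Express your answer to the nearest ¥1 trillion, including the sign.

MPC = 1 − MPS = 1 − 0.334 = 0.666.
Spending multiplier = 1/(1 − c(1−t)) = 1/(1 − 0.666×0.65) = 1/0.5671 ≈ 1.763.
Need ΔY = +¥360 trillion, so ΔG = ΔY/k = (+¥360 trillion) × 0.5671 ≈ +¥204 trillion.
The government should increase government purchases by ¥204 trillion.

+¥204 trillion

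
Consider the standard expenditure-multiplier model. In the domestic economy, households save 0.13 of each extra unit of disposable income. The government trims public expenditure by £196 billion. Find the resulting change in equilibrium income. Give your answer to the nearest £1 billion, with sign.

MPC = 1 − MPS = 1 − 0.13 = 0.87.
Spending multiplier = 1/(1 − MPC) = 1/(1 − 0.87) = 1/0.13 ≈ 7.692.
ΔY = k × ΔG = (−£196 billion) / 0.13 ≈ −£1,508 billion.

−£1,508 billion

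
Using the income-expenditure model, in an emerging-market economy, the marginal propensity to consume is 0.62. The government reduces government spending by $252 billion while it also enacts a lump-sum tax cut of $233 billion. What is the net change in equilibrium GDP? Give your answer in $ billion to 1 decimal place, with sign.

Expenditure multiplier = 1/(1 − MPC) = 1/(1 − 0.62) = 1/0.38 ≈ 2.632.
ΔG contributes k·ΔG = (−$252 billion) / 0.38 ≈ −$663.2 billion.
ΔT of −$233 billion changes first-round spending by −c·ΔT = +$144.46 billion, contributing k·(−c·ΔT) = (+$144.46 billion) / 0.38 ≈ +$380.2 billion.
Net ΔY = k(ΔG − c·ΔT) = (−$107.54 billion) / 0.38 = −$283 billion.

−$283.0 billion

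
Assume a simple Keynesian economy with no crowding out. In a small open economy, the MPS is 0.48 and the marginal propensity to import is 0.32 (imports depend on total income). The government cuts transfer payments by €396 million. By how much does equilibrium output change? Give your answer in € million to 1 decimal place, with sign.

MPC = 1 − MPS = 1 − 0.48 = 0.52.
The transfer change shifts disposable income by −€396 million, so first-round consumption changes by c·ΔTR = 0.52 × (−€396 million) = −€205.92 million.
Expenditure multiplier = 1/(1 − c + m) = 1/(1 − 0.52 + 0.32) = 1/0.8 = 1.25.
The transfer multiplier is c × k = 0.65, so ΔY = k × (c·ΔTR) = (−€205.92 million) / 0.8 = −€257.4 million.

−€257.4 million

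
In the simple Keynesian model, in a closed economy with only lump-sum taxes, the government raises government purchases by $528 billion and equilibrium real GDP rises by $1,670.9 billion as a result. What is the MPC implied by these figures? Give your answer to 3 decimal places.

Implied spending multiplier k = ΔY/ΔG = 1,670.9/528 ≈ 3.1646.
Since k = 1/(1 − MPC), MPC = 1 − 1/k = 1 − ΔG/ΔY = 1 − 528/1,670.9 ≈ 0.684.

0.684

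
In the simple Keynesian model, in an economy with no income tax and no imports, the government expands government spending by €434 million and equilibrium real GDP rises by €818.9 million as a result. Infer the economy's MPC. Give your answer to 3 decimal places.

Implied spending multiplier k = ΔY/ΔG = 818.9/434 ≈ 1.8869.
Since k = 1/(1 − MPC), MPC = 1 − 1/k = 1 − ΔG/ΔY = 1 − 434/818.9 ≈ 0.470.

0.470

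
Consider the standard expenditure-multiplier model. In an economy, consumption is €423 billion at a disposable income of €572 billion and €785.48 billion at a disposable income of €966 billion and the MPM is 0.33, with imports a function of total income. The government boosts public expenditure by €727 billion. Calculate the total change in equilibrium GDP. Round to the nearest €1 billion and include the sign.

+€1,773 billion

MPC = ΔC/ΔYd = (785.48 − 423)/(966 − 572) = 362.48/394 = 0.92.
Spending multiplier = 1/(1 − c + m) = 1/(1 − 0.92 + 0.33) = 1/0.41 ≈ 2.439.
ΔY = k × ΔG = (+€727 billion) / 0.41 ≈ +€1,773 billion.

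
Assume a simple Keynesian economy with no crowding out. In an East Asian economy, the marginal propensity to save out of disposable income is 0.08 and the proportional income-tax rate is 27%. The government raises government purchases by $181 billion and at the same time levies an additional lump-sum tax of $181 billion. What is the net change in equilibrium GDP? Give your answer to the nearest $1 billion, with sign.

+$44 billion

MPC = 1 − MPS = 1 − 0.08 = 0.92.
Expenditure multiplier = 1/(1 − c(1−t)) = 1/(1 − 0.92×0.73) = 1/0.3284 ≈ 3.045.
ΔG contributes k·ΔG = (+$181 billion) / 0.3284 ≈ +$551.2 billion.
ΔT of +$181 billion changes first-round spending by −c·ΔT = −$166.52 billion, contributing k·(−c·ΔT) = (−$166.52 billion) / 0.3284 ≈ −$507.1 billion.
Net ΔY = k(ΔG − c·ΔT) = (+$14.48 billion) / 0.3284 ≈ +$44 billion.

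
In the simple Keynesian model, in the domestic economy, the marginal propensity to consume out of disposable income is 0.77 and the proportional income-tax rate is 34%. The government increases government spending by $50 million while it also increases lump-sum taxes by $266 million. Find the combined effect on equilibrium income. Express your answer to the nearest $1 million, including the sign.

Expenditure multiplier = 1/(1 − c(1−t)) = 1/(1 − 0.77×0.66) = 1/0.4918 ≈ 2.033.
ΔG contributes k·ΔG = (+$50 million) / 0.4918 ≈ +$101.7 million.
ΔT of +$266 million changes first-round spending by −c·ΔT = −$204.82 million, contributing k·(−c·ΔT) = (−$204.82 million) / 0.4918 ≈ −$416.5 million.
Net ΔY = k(ΔG − c·ΔT) = (−$154.82 million) / 0.4918 ≈ −$315 million.

−$315 million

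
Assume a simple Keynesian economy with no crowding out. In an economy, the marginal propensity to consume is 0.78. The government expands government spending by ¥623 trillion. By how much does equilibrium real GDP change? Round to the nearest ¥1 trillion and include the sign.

Spending multiplier = 1/(1 − MPC) = 1/(1 − 0.78) = 1/0.22 ≈ 4.545.
ΔY = k × ΔG = (+¥623 trillion) / 0.22 ≈ +¥2,832 trillion.

+¥2,832 trillion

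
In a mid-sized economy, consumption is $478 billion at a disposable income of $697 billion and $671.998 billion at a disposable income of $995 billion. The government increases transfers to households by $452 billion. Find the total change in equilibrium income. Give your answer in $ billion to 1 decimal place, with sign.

MPC = ΔC/ΔYd = (671.998 − 478)/(995 − 697) = 193.998/298 = 0.651.
The transfer change shifts disposable income by +$452 billion, so first-round consumption changes by c·ΔTR = 0.651 × (+$452 billion) = +$294.252 billion.
Expenditure multiplier = 1/(1 − MPC) = 1/(1 − 0.651) = 1/0.349 ≈ 2.865.
The transfer multiplier is c × k ≈ 1.865, so ΔY = k × (c·ΔTR) = (+$294.252 billion) / 0.349 ≈ +$843.1 billion.

+$843.1 billion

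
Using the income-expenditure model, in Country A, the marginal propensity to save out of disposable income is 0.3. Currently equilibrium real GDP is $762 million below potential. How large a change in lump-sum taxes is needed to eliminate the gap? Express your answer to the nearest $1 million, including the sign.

MPC = 1 − MPS = 1 − 0.3 = 0.7.
Spending multiplier = 1/(1 − MPC) = 1/(1 − 0.7) = 1/0.3 ≈ 3.333.
Tax multiplier = −c·k = −0.7/0.3 ≈ −2.333. Need ΔY = +$762 million, so ΔT = ΔY/(−c·k) = −(+$762 million) × 0.3 / 0.7 ≈ −$327 million.
The government should cut lump-sum taxes by $327 million.

−$327 million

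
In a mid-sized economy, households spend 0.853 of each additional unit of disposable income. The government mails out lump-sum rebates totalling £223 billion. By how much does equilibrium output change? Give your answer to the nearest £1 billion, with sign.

+£1,294 billion

A lump-sum tax change of −£223 billion shifts disposable income by +£223 billion; first-round consumption changes by −c × ΔT = −0.853 × (−£223 billion) = +£190.219 billion.
Expenditure multiplier = 1/(1 − MPC) = 1/(1 − 0.853) = 1/0.147 ≈ 6.803.
The tax multiplier is −c × k ≈ −5.803, so ΔY = k × (−c·ΔT) = (+£190.219 billion) / 0.147 ≈ +£1,294 billion.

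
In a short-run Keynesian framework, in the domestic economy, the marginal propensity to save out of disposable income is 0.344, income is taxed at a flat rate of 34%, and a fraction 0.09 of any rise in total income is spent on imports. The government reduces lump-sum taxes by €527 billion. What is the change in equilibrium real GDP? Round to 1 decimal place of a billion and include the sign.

+€526.2 billion

MPC = 1 − MPS = 1 − 0.344 = 0.656.
A lump-sum tax change of −€527 billion shifts disposable income by +€527 billion; first-round consumption changes by −c × ΔT = −0.656 × (−€527 billion) = +€345.712 billion.
Expenditure multiplier = 1/(1 − c(1−t) + m) = 1/(1 − 0.656×0.66 + 0.09) = 1/0.65704 ≈ 1.522.
The tax multiplier is −c × k ≈ −0.998, so ΔY = k × (−c·ΔT) = (+€345.712 billion) / 0.65704 ≈ +€526.2 billion.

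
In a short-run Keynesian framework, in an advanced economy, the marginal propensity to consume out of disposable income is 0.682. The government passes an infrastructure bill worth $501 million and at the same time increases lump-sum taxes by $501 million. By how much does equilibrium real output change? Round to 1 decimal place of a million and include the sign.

Expenditure multiplier = 1/(1 − MPC) = 1/(1 − 0.682) = 1/0.318 ≈ 3.145.
ΔG contributes k·ΔG = (+$501 million) / 0.318 ≈ +$1,575.5 million.
ΔT of +$501 million changes first-round spending by −c·ΔT = −$341.682 million, contributing k·(−c·ΔT) = (−$341.682 million) / 0.318 ≈ −$1,074.5 million.
With ΔG = ΔT and no other leakages, the balanced-budget multiplier is 1, so ΔY = ΔG = +$501 million.

+$501.0 million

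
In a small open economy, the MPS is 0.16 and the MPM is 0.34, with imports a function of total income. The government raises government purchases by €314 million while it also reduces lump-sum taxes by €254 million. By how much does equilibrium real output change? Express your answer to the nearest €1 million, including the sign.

+€1,055 million

MPC = 1 − MPS = 1 − 0.16 = 0.84.
Expenditure multiplier = 1/(1 − c + m) = 1/(1 − 0.84 + 0.34) = 1/0.5 = 2.
ΔG contributes k·ΔG = (+€314 million) / 0.5 = +€628 million.
ΔT of −€254 million changes first-round spending by −c·ΔT = +€213.36 million, contributing k·(−c·ΔT) = (+€213.36 million) / 0.5 ≈ +€426.7 million.
Net ΔY = k(ΔG − c·ΔT) = (+€527.36 million) / 0.5 ≈ +€1,055 million.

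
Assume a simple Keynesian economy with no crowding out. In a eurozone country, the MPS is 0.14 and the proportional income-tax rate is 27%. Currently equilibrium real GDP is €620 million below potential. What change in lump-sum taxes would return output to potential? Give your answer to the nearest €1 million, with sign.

MPC = 1 − MPS = 1 − 0.14 = 0.86.
Spending multiplier = 1/(1 − c(1−t)) = 1/(1 − 0.86×0.73) = 1/0.3722 ≈ 2.687.
Tax multiplier = −c·k = −0.86/0.3722 ≈ −2.311. Need ΔY = +€620 million, so ΔT = ΔY/(−c·k) = −(+€620 million) × 0.3722 / 0.86 ≈ −€268 million.
The government should cut lump-sum taxes by €268 million.

−€268 million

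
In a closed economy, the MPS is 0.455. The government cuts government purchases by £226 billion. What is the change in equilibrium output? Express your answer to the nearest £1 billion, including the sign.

MPC = 1 − MPS = 1 − 0.455 = 0.545.
Expenditure multiplier = 1/(1 − MPC) = 1/(1 − 0.545) = 1/0.455 ≈ 2.198.
ΔY = k × ΔG = (−£226 billion) / 0.455 ≈ −£497 billion.

−£497 billion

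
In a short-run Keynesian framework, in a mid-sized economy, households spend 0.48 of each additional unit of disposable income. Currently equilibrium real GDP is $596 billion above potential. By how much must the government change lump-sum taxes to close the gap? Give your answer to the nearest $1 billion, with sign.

Spending multiplier = 1/(1 − MPC) = 1/(1 − 0.48) = 1/0.52 ≈ 1.923.
Tax multiplier = −c·k = −0.48/0.52 ≈ −0.923. Need ΔY = −$596 billion, so ΔT = ΔY/(−c·k) = −(−$596 billion) × 0.52 / 0.48 ≈ +$646 billion.
The government should raise lump-sum taxes by $646 billion.

+$646 billion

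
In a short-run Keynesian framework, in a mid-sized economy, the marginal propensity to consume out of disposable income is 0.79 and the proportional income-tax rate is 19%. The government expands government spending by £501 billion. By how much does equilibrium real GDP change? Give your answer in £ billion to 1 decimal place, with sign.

Expenditure multiplier = 1/(1 − c(1−t)) = 1/(1 − 0.79×0.81) = 1/0.3601 ≈ 2.777.
ΔY = k × ΔG = (+£501 billion) / 0.3601 ≈ +£1,391.3 billion.

+£1,391.3 billion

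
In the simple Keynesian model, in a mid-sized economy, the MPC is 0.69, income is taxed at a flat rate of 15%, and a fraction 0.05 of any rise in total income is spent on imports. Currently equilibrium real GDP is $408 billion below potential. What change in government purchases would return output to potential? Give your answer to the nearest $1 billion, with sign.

Spending multiplier = 1/(1 − c(1−t) + m) = 1/(1 − 0.69×0.85 + 0.05) = 1/0.4635 ≈ 2.157.
Need ΔY = +$408 billion, so ΔG = ΔY/k = (+$408 billion) × 0.4635 ≈ +$189 billion.
The government should increase government purchases by $189 billion.

+$189 billion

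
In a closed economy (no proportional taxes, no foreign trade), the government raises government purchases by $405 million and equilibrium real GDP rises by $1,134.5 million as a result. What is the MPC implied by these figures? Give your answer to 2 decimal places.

Implied spending multiplier k = ΔY/ΔG = 1,134.5/405 ≈ 2.8012.
Since k = 1/(1 − MPC), MPC = 1 − 1/k = 1 − ΔG/ΔY = 1 − 405/1,134.5 ≈ 0.64.

0.64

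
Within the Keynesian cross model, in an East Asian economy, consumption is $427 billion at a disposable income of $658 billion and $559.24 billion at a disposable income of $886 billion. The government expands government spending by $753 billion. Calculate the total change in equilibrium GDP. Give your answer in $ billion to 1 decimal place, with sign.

+$1,792.9 billion

MPC = ΔC/ΔYd = (559.24 − 427)/(886 − 658) = 132.24/228 = 0.58.
Expenditure multiplier = 1/(1 − MPC) = 1/(1 − 0.58) = 1/0.42 ≈ 2.381.
ΔY = k × ΔG = (+$753 billion) / 0.42 ≈ +$1,792.9 billion.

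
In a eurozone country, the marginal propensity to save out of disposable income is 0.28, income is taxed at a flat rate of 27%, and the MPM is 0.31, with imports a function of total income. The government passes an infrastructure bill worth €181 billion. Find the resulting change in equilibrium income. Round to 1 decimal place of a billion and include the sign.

+€230.7 billion

MPC = 1 − MPS = 1 − 0.28 = 0.72.
Spending multiplier = 1/(1 − c(1−t) + m) = 1/(1 − 0.72×0.73 + 0.31) = 1/0.7844 ≈ 1.275.
ΔY = k × ΔG = (+€181 billion) / 0.7844 ≈ +€230.7 billion.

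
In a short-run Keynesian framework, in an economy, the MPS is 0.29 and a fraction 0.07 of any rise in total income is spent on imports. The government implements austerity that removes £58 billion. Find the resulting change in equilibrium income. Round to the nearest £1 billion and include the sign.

MPC = 1 − MPS = 1 − 0.29 = 0.71.
Spending multiplier = 1/(1 − c + m) = 1/(1 − 0.71 + 0.07) = 1/0.36 ≈ 2.778.
ΔY = k × ΔG = (−£58 billion) / 0.36 ≈ −£161 billion.

−£161 billion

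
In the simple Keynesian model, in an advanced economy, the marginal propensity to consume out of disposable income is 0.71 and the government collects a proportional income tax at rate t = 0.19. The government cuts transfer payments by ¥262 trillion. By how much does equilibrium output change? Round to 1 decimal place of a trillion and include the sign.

The transfer change shifts disposable income by −¥262 trillion, so first-round consumption changes by c·ΔTR = 0.71 × (−¥262 trillion) = −¥186.02 trillion.
Expenditure multiplier = 1/(1 − c(1−t)) = 1/(1 − 0.71×0.81) = 1/0.4249 ≈ 2.353.
The transfer multiplier is c × k ≈ 1.671, so ΔY = k × (c·ΔTR) = (−¥186.02 trillion) / 0.4249 ≈ −¥437.8 trillion.

−¥437.8 trillion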